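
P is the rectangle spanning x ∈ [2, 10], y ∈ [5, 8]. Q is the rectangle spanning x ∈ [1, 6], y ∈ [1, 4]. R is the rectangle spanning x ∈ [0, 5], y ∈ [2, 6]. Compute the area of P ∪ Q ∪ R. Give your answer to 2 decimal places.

48.00

By inclusion–exclusion:
Individual areas: |P| = 24, |Q| = 15, |R| = 20.
|P∩Q| = 0 (no overlap).
|P∩R|: x∈[2,5], y∈[5,6] → 3·1 = 3.
|Q∩R|: x∈[1,5], y∈[2,4] → 4·2 = 8.
|P∩Q∩R| = 0.
|P ∪ Q ∪ R| = 59 − 11 + 0 = 48.00.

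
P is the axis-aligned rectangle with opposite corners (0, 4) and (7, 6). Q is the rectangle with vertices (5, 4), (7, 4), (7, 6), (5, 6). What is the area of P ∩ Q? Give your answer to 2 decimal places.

4.00

|P∩Q|: x∈[5,7], y∈[4,6] → 2·2 = 4.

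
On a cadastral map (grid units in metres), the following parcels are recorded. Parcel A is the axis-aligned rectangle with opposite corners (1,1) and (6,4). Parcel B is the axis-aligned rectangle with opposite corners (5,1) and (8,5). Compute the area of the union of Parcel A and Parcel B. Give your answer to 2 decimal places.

24.00

By inclusion–exclusion:
Individual areas: |Parcel A| = 15, |Parcel B| = 12.
|Parcel A∩Parcel B|: x∈[5,6], y∈[1,4] → 1·3 = 3.
|Parcel A ∪ Parcel B| = 27 − 3 = 24.00.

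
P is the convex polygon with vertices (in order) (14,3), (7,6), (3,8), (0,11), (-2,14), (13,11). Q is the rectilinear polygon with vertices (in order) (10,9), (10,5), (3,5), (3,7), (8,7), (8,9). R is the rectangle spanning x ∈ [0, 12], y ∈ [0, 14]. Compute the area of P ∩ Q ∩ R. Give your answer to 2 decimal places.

The intersection is the polygon with vertices (5,7), (8,7), (8,9), (10,9), (10,5), (9.333,5), (7,6).
By the shoelace formula its area is 9.83.

9.83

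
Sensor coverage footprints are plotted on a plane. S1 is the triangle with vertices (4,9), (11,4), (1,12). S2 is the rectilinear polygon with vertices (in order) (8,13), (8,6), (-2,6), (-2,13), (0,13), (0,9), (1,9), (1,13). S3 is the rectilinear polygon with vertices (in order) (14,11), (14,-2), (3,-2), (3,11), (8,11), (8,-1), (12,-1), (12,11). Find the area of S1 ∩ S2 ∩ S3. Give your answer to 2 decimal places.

The intersection is the polygon with vertices (3,10), (3,10.4), (8,6.4), (8,6.143), (4,9).
By the shoelace formula its area is 2.21.

2.21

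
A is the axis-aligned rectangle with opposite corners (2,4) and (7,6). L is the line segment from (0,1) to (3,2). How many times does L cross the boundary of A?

0

The segment lies entirely outside A and never meets its boundary.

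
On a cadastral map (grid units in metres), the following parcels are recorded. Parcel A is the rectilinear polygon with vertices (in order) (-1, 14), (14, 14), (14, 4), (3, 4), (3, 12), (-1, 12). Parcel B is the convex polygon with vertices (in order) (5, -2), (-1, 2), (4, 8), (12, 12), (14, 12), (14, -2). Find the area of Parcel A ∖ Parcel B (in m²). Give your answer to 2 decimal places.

|Parcel A| = 118, |Parcel A∩Parcel B| = 67.4.
|Parcel A ∖ Parcel B| = |Parcel A| − |Parcel A∩Parcel B| = 118 − 67.4 = 50.60.

50.60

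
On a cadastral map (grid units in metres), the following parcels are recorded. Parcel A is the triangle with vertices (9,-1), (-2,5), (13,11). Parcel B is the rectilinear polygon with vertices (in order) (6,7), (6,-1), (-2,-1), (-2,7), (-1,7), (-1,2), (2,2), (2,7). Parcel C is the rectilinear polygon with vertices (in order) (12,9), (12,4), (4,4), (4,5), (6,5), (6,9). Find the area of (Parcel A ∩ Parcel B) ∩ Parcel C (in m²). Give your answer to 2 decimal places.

2.00

|Parcel A ∩ Parcel B| = 21.3636.
|(Parcel A ∩ Parcel B) ∩ Parcel C| = 2.00.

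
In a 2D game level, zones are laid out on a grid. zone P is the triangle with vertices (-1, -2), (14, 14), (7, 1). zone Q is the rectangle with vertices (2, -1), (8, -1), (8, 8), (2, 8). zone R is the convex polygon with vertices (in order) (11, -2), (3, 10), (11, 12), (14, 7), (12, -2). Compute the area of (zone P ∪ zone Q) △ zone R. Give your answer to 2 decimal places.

108.24

|zone P ∪ zone Q| = 71.3411.
|(zone P ∪ zone Q) ∩ zone R| = 22.3012.
|(zone P ∪ zone Q) △ zone R| = 71.3411 + 81.5 − 44.6024 = 108.24.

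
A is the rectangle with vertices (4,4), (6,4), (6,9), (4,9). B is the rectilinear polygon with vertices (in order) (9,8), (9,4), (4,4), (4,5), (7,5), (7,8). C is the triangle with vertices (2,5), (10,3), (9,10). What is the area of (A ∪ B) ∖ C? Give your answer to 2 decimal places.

|A ∪ B| = 19.
|(A ∪ B) ∩ C| = 14.7857.
|(A ∪ B) ∖ C| = 19 − 14.7857 = 4.21.

4.21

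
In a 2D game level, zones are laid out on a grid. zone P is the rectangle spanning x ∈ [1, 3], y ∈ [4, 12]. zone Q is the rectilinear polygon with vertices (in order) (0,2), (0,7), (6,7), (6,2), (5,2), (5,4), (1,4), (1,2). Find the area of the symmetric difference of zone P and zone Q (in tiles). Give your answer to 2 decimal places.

|zone P| = 16, |zone Q| = 22, |zone P∩zone Q| = 6.
|zone P △ zone Q| = |zone P| + |zone Q| − 2·|zone P∩zone Q| = 16 + 22 − 12 = 26.00.

26.00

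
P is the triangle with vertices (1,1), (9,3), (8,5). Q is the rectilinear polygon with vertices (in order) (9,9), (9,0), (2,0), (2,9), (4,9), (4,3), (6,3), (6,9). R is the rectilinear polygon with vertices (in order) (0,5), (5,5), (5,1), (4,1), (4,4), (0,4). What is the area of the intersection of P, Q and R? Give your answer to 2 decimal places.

The intersection is the polygon with vertices (4.5,3), (5,3), (5,2), (4,1.75), (4,2.714).
By the shoelace formula its area is 1.05.

1.05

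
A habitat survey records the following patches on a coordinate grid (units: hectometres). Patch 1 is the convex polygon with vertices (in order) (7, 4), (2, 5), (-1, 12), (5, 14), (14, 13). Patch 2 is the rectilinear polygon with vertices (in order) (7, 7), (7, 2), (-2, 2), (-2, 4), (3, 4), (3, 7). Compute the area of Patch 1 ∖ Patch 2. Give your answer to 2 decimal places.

|Patch 1| = 92, |Patch 1∩Patch 2| = 10.4.
|Patch 1 ∖ Patch 2| = |Patch 1| − |Patch 1∩Patch 2| = 92 − 10.4 = 81.60.

81.60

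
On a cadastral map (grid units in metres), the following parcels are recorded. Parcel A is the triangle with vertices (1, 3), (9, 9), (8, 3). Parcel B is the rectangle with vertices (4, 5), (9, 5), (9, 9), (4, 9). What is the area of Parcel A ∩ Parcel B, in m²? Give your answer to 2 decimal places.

9.29

The intersection is the polygon with vertices (9,9), (8.333,5), (4,5), (4,5.25).
By the shoelace formula its area is 9.29.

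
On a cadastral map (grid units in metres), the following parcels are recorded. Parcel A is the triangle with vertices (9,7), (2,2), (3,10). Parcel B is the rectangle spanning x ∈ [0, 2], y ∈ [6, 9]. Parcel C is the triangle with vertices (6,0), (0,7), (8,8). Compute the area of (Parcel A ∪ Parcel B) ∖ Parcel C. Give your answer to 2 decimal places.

|Parcel A ∪ Parcel B| = 31.5.
|(Parcel A ∪ Parcel B) ∩ Parcel C| = 18.8424.
|(Parcel A ∪ Parcel B) ∖ Parcel C| = 31.5 − 18.8424 = 12.66.

12.66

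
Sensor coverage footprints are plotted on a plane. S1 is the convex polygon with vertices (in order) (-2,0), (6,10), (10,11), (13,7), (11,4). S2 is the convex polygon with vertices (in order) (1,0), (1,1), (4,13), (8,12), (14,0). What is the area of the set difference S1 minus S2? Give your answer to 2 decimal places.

|S1| = 72, |S1∩S2| = 55.956.
|S1 ∖ S2| = |S1| − |S1∩S2| = 72 − 55.956 = 16.04.

16.04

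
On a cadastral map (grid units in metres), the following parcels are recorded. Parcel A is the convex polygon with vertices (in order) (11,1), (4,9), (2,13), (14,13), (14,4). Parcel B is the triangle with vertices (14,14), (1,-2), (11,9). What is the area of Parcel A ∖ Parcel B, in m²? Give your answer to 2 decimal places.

85.66

|Parcel A| = 91.5, |Parcel A∩Parcel B| = 5.8369.
|Parcel A ∖ Parcel B| = |Parcel A| − |Parcel A∩Parcel B| = 91.5 − 5.8369 = 85.66.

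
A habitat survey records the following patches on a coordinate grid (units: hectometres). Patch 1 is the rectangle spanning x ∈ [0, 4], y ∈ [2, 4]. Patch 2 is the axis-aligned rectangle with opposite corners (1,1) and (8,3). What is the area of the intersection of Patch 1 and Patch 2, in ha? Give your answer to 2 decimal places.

3.00

|Patch 1∩Patch 2|: x∈[1,4], y∈[2,3] → 3·1 = 3.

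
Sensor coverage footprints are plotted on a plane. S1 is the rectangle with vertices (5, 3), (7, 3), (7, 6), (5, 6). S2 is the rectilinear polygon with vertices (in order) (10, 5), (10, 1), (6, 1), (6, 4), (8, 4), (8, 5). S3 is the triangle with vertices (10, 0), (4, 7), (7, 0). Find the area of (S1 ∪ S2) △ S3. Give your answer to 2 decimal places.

15.43

|S1 ∪ S2| = 19.
|(S1 ∪ S2) ∩ S3| = 7.0357.
|(S1 ∪ S2) △ S3| = 19 + 10.5 − 14.0714 = 15.43.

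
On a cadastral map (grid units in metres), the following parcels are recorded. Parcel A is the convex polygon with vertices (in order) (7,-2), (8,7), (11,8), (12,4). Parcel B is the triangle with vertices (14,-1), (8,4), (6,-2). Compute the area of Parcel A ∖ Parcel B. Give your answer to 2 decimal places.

17.19

|Parcel A| = 26, |Parcel A∩Parcel B| = 8.8092.
|Parcel A ∖ Parcel B| = |Parcel A| − |Parcel A∩Parcel B| = 26 − 8.8092 = 17.19.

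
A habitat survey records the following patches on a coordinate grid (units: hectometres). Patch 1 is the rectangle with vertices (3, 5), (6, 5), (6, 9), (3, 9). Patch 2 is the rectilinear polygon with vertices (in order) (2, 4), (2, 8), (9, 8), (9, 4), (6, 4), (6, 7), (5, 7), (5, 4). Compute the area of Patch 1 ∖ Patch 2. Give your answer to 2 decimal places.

|Patch 1| = 12, |Patch 1∩Patch 2| = 7.
|Patch 1 ∖ Patch 2| = |Patch 1| − |Patch 1∩Patch 2| = 12 − 7 = 5.00.

5.00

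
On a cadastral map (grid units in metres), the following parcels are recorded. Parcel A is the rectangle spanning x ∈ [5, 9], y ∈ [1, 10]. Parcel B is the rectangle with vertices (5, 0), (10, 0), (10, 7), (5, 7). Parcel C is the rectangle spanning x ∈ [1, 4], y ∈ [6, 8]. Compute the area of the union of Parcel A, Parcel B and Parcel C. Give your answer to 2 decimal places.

53.00

By inclusion–exclusion:
Individual areas: |Parcel A| = 36, |Parcel B| = 35, |Parcel C| = 6.
|Parcel A∩Parcel B|: x∈[5,9], y∈[1,7] → 4·6 = 24.
|Parcel A∩Parcel C| = 0 (no overlap).
|Parcel B∩Parcel C| = 0 (no overlap).
|Parcel A∩Parcel B∩Parcel C| = 0.
|Parcel A ∪ Parcel B ∪ Parcel C| = 77 − 24 + 0 = 53.00.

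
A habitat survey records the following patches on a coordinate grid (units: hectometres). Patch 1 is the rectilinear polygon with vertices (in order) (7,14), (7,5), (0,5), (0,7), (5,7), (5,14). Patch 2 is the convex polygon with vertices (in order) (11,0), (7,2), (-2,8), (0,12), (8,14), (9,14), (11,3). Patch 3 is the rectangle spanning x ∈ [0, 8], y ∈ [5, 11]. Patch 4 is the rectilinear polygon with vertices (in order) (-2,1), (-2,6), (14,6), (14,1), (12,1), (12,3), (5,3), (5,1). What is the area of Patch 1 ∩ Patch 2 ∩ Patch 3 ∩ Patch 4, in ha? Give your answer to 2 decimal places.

The intersection is the polygon with vertices (1,6), (7,6), (7,5), (2.5,5).
By the shoelace formula its area is 5.25.

5.25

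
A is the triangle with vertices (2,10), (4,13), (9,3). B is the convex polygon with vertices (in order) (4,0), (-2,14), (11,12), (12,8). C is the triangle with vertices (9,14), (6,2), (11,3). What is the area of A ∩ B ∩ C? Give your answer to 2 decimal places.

The intersection is the polygon with vertices (8.333,4.333), (8,4), (6.8,5.2), (7.167,6.667).
By the shoelace formula its area is 1.68.

1.68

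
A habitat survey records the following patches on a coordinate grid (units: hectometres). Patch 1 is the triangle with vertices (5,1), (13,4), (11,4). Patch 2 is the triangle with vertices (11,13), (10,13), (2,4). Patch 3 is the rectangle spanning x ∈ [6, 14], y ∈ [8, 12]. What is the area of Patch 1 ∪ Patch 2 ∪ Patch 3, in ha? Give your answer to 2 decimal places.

36.94

By inclusion–exclusion:
Individual areas: |Patch 1| = 3, |Patch 2| = 4.5, |Patch 3| = 32.
|Patch 1∩Patch 2| = 0.
|Patch 1∩Patch 3| = 0.
|Patch 2∩Patch 3| = 2.5556.
|Patch 1∩Patch 2∩Patch 3| = 0.
|Patch 1 ∪ Patch 2 ∪ Patch 3| = 39.5 − 2.5556 + 0 = 36.94.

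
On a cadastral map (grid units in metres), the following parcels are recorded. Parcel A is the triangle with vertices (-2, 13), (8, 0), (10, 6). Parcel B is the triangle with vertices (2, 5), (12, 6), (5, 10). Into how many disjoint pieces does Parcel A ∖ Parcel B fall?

Parcel A ∖ Parcel B splits into 2 disjoint pieces (area 11.5478, area 16.6069).

2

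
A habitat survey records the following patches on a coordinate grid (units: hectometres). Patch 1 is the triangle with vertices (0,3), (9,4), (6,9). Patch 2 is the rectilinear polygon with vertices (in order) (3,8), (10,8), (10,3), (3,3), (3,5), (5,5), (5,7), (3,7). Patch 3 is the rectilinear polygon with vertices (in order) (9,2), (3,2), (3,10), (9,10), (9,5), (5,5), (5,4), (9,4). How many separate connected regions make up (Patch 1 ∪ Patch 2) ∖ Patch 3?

(Patch 1 ∪ Patch 2) ∖ Patch 3 splits into 2 disjoint pieces (area 4, area 9).

2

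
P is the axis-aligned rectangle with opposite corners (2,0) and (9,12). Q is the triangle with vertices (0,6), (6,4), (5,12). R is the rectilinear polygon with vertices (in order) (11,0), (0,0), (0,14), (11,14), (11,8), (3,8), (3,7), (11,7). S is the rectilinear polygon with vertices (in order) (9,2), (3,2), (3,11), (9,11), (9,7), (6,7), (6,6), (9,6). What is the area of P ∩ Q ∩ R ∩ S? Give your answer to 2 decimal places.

13.06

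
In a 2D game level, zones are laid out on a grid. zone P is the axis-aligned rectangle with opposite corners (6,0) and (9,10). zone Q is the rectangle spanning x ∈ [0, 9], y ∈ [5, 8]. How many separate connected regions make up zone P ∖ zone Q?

zone P ∖ zone Q splits into 2 disjoint pieces (area 15, area 6).

2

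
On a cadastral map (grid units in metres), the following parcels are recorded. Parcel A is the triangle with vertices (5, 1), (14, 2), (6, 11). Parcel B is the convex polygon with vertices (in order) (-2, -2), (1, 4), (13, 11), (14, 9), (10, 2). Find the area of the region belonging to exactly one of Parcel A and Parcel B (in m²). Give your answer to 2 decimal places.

|Parcel A| = 44.5, |Parcel B| = 81, |Parcel A∩Parcel B| = 31.923.
|Parcel A △ Parcel B| = |Parcel A| + |Parcel B| − 2·|Parcel A∩Parcel B| = 44.5 + 81 − 63.846 = 61.65.

61.65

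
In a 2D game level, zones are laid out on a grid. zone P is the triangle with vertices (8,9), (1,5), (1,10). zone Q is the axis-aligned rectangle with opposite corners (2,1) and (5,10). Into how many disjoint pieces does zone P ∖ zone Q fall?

2

zone P ∖ zone Q splits into 2 disjoint pieces (area 3.2143, area 4.6429).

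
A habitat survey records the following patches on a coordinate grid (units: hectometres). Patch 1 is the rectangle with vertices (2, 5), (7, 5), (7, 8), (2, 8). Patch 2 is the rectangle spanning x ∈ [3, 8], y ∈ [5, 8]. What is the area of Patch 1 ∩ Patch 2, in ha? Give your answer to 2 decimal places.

12.00

|Patch 1∩Patch 2|: x∈[3,7], y∈[5,8] → 4·3 = 12.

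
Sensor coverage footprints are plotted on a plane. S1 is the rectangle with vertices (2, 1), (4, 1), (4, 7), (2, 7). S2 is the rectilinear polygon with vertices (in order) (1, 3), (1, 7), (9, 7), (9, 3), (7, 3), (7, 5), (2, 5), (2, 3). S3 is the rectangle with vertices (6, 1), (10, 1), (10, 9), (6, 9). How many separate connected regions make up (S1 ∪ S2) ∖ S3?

(S1 ∪ S2) ∖ S3 is a single connected region.

1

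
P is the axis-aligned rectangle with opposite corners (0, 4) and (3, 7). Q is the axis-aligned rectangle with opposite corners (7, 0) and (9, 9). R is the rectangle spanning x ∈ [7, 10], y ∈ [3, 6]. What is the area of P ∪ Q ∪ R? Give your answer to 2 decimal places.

30.00

By inclusion–exclusion:
Individual areas: |P| = 9, |Q| = 18, |R| = 9.
|P∩Q| = 0 (no overlap).
|P∩R| = 0 (no overlap).
|Q∩R|: x∈[7,9], y∈[3,6] → 2·3 = 6.
|P∩Q∩R| = 0.
|P ∪ Q ∪ R| = 36 − 6 + 0 = 30.00.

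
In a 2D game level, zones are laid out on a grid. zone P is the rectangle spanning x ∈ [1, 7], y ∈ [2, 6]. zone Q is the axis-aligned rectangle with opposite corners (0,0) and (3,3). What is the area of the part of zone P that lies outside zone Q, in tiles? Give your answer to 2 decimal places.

22.00

|zone P∩zone Q|: x∈[1,3], y∈[2,3] → 2·1 = 2.
|zone P| = 24.
|zone P ∖ zone Q| = |zone P| − |zone P∩zone Q| = 24 − 2 = 22.00.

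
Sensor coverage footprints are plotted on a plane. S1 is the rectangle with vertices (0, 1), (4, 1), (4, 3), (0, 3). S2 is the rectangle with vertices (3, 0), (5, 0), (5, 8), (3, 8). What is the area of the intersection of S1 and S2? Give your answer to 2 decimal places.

|S1∩S2|: x∈[3,4], y∈[1,3] → 1·2 = 2.

2.00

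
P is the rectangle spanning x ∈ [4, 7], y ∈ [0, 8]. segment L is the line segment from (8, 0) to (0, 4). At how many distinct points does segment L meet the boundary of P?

The segment meets the boundary at (4,2), (7,0.5).

2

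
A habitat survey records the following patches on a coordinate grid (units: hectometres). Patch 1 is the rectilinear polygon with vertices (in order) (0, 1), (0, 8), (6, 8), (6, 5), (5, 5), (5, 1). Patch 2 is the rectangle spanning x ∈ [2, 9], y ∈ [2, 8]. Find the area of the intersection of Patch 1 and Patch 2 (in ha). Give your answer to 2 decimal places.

The intersection is the polygon with vertices (6,8), (6,5), (5,5), (5,2), (2,2), (2,8).
By the shoelace formula its area is 21.00.

21.00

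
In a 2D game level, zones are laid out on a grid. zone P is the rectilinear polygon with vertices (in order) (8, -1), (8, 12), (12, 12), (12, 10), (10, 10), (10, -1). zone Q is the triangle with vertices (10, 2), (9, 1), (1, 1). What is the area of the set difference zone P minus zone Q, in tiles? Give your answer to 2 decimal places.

28.72

|zone P| = 30, |zone P∩zone Q| = 1.2778.
|zone P ∖ zone Q| = |zone P| − |zone P∩zone Q| = 30 − 1.2778 = 28.72.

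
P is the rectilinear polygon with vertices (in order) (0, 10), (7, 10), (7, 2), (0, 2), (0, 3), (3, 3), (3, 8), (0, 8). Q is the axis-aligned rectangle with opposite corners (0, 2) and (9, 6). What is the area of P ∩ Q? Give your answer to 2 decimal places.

The intersection is the polygon with vertices (7,2), (0,2), (0,3), (3,3), (3,6), (7,6).
By the shoelace formula its area is 19.00.

19.00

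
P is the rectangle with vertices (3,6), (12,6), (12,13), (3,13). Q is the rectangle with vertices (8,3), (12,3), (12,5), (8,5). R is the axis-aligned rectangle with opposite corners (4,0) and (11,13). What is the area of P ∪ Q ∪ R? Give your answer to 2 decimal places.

107.00

By inclusion–exclusion:
Individual areas: |P| = 63, |Q| = 8, |R| = 91.
|P∩Q| = 0 (no overlap).
|P∩R|: x∈[4,11], y∈[6,13] → 7·7 = 49.
|Q∩R|: x∈[8,11], y∈[3,5] → 3·2 = 6.
|P∩Q∩R| = 0.
|P ∪ Q ∪ R| = 162 − 55 + 0 = 107.00.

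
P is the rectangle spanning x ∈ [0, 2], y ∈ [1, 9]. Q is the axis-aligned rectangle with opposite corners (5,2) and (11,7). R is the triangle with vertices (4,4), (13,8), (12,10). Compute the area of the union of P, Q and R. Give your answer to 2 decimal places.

By inclusion–exclusion:
Individual areas: |P| = 16, |Q| = 30, |R| = 11.
|P∩Q| = 0 (no overlap).
|P∩R| = 0.
|Q∩R| = 3.9722.
|P∩Q∩R| = 0.
|P ∪ Q ∪ R| = 57 − 3.9722 + 0 = 53.03.

53.03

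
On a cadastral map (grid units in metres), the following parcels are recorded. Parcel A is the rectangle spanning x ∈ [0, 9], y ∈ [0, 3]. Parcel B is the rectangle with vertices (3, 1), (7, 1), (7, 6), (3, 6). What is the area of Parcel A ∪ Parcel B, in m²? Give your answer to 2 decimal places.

39.00

By inclusion–exclusion:
Individual areas: |Parcel A| = 27, |Parcel B| = 20.
|Parcel A∩Parcel B|: x∈[3,7], y∈[1,3] → 4·2 = 8.
|Parcel A ∪ Parcel B| = 47 − 8 = 39.00.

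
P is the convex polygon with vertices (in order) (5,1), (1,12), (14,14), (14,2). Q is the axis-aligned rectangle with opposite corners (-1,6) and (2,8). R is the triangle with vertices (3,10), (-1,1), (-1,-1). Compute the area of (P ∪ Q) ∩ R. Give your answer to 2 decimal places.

|P ∪ Q| = 135.5.
|(P ∪ Q) ∩ R| = 0.51.

0.51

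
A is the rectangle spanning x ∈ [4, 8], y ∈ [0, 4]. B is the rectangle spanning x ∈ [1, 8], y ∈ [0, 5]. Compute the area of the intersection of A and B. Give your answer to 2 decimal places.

16.00

|A∩B|: x∈[4,8], y∈[0,4] → 4·4 = 16.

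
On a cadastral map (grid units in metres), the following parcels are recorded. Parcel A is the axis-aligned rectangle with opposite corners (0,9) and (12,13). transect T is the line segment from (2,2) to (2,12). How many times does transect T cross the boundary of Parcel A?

The segment meets the boundary at (2,9).

1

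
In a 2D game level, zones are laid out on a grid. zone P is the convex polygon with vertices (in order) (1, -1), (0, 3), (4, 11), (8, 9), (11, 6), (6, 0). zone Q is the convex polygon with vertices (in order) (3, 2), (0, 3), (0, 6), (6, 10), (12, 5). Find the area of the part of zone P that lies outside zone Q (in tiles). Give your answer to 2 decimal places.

27.98

|zone P| = 77, |zone P∩zone Q| = 49.0229.
|zone P ∖ zone Q| = |zone P| − |zone P∩zone Q| = 77 − 49.0229 = 27.98.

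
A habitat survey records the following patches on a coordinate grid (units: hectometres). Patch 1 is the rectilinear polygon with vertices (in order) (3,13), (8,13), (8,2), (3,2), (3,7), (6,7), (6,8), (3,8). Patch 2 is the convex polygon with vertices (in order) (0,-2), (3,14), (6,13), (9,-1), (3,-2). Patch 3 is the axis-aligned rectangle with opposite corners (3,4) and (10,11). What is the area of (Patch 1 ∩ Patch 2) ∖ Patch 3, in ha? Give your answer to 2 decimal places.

|Patch 1 ∩ Patch 2| = 42.6667.
|(Patch 1 ∩ Patch 2) ∩ Patch 3| = 26.25.
|(Patch 1 ∩ Patch 2) ∖ Patch 3| = 42.6667 − 26.25 = 16.42.

16.42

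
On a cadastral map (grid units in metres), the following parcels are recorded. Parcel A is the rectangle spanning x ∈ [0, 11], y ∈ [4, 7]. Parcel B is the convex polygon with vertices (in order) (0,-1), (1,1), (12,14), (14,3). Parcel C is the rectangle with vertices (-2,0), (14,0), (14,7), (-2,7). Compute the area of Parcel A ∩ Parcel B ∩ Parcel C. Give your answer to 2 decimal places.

18.58

The intersection is the polygon with vertices (11,4), (3.538,4), (6.077,7), (11,7).
By the shoelace formula its area is 18.58.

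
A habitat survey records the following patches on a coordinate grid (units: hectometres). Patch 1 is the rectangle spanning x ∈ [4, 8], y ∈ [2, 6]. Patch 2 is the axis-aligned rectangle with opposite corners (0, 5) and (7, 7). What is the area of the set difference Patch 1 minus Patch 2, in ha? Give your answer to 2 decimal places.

13.00

|Patch 1∩Patch 2|: x∈[4,7], y∈[5,6] → 3·1 = 3.
|Patch 1| = 16.
|Patch 1 ∖ Patch 2| = |Patch 1| − |Patch 1∩Patch 2| = 16 − 3 = 13.00.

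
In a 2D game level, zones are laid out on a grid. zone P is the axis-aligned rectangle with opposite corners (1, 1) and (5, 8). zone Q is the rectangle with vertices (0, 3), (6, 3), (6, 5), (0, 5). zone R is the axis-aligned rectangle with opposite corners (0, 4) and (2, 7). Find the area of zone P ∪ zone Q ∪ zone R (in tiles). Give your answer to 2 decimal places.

34.00

By inclusion–exclusion:
Individual areas: |zone P| = 28, |zone Q| = 12, |zone R| = 6.
|zone P∩zone Q|: x∈[1,5], y∈[3,5] → 4·2 = 8.
|zone P∩zone R|: x∈[1,2], y∈[4,7] → 1·3 = 3.
|zone Q∩zone R|: x∈[0,2], y∈[4,5] → 2·1 = 2.
|zone P∩zone Q∩zone R| = 1.
|zone P ∪ zone Q ∪ zone R| = 46 − 13 + 1 = 34.00.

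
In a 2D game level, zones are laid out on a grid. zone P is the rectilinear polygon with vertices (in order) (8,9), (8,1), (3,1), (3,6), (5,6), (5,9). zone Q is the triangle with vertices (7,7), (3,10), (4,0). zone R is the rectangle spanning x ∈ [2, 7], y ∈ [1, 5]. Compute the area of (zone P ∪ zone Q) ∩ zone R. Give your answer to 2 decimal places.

16.00

The region (zone P ∪ zone Q) ∩ zone R is the polygon with vertices (4.429,1), (3.9,1), (3,1), (3,5), (7,5), (7,1).
By the shoelace formula its area is 16.00.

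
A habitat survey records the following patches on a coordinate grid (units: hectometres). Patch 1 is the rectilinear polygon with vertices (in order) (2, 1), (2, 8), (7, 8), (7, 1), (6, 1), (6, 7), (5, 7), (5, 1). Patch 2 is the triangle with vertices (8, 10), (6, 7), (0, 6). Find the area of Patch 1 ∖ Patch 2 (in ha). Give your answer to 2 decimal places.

|Patch 1| = 29, |Patch 1∩Patch 2| = 4.5833.
|Patch 1 ∖ Patch 2| = |Patch 1| − |Patch 1∩Patch 2| = 29 − 4.5833 = 24.42.

24.42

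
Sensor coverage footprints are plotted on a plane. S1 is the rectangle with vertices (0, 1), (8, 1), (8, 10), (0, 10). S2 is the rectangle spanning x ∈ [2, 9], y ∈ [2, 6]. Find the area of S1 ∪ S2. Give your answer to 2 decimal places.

76.00

By inclusion–exclusion:
Individual areas: |S1| = 72, |S2| = 28.
|S1∩S2|: x∈[2,8], y∈[2,6] → 6·4 = 24.
|S1 ∪ S2| = 100 − 24 = 76.00.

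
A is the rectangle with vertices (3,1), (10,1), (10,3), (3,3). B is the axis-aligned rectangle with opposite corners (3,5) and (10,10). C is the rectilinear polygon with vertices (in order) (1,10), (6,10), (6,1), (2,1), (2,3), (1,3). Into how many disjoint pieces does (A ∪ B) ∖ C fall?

2

(A ∪ B) ∖ C splits into 2 disjoint pieces (area 8, area 20).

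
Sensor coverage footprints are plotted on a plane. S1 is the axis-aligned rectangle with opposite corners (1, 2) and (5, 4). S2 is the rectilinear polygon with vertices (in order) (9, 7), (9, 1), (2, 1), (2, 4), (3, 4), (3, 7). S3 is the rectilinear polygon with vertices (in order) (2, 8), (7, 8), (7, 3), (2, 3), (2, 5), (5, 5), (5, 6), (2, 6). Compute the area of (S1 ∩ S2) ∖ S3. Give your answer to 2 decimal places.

|S1 ∩ S2| = 6.
|(S1 ∩ S2) ∩ S3| = 3.
|(S1 ∩ S2) ∖ S3| = 6 − 3 = 3.00.

3.00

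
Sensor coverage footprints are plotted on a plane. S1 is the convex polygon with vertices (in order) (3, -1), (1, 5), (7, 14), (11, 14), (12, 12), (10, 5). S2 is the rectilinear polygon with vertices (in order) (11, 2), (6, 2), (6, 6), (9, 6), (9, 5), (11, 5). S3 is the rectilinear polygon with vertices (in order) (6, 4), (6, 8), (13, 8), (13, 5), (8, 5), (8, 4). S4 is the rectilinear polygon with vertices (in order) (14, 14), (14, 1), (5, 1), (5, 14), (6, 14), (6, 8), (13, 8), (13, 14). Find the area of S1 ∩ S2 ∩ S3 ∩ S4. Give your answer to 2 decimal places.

5.00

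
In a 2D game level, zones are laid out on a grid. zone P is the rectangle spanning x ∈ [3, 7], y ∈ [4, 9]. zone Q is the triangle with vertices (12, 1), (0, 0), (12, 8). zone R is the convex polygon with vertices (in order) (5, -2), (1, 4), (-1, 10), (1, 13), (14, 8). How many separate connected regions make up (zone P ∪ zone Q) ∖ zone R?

(zone P ∪ zone Q) ∖ zone R splits into 2 disjoint pieces (area 11.1051, area 2.5719).

2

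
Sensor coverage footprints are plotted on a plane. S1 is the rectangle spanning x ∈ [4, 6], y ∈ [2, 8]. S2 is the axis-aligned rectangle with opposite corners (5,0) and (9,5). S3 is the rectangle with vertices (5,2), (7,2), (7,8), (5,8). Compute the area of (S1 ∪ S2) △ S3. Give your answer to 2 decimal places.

|S1 ∪ S2| = 29.
|(S1 ∪ S2) ∩ S3| = 9.
|(S1 ∪ S2) △ S3| = 29 + 12 − 18 = 23.00.

23.00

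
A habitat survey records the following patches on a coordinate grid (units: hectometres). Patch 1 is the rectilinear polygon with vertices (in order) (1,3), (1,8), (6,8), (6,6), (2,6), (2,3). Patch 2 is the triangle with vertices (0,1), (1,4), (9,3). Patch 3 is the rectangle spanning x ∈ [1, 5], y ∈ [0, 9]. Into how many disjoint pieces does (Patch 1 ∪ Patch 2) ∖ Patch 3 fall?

(Patch 1 ∪ Patch 2) ∖ Patch 3 splits into 3 disjoint pieces (area 2, area 2.7778, area 1.3889).

3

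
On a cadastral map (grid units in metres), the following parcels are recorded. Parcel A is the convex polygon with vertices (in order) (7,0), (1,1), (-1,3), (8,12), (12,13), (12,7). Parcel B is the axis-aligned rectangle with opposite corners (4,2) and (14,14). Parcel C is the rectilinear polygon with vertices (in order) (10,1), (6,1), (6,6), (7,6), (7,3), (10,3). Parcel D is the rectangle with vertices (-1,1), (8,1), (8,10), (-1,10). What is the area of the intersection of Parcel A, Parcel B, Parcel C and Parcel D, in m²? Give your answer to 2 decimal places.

5.00

The intersection is the polygon with vertices (6,2), (6,6), (7,6), (7,3), (8,3), (8,2).
By the shoelace formula its area is 5.00.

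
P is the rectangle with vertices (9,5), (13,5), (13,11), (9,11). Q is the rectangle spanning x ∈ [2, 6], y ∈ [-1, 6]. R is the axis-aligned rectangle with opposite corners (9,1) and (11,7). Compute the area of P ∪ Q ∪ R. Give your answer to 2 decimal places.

60.00

By inclusion–exclusion:
Individual areas: |P| = 24, |Q| = 28, |R| = 12.
|P∩Q| = 0 (no overlap).
|P∩R|: x∈[9,11], y∈[5,7] → 2·2 = 4.
|Q∩R| = 0 (no overlap).
|P∩Q∩R| = 0.
|P ∪ Q ∪ R| = 64 − 4 + 0 = 60.00.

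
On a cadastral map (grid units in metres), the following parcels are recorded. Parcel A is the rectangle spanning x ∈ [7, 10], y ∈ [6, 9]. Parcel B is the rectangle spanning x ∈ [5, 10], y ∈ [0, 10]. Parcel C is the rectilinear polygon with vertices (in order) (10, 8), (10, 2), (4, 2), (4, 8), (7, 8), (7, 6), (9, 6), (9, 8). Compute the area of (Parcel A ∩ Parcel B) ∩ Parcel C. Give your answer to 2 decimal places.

2.00

|Parcel A ∩ Parcel B| = 9.
|(Parcel A ∩ Parcel B) ∩ Parcel C| = 2.00.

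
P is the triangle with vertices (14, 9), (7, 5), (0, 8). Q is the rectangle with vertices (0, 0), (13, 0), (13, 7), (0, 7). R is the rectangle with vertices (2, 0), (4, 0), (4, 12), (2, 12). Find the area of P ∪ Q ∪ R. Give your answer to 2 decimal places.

By inclusion–exclusion:
Individual areas: |P| = 24.5, |Q| = 91, |R| = 24.
|P∩Q| = 8.1667.
|P∩R| = 3.
|Q∩R|: x∈[2,4], y∈[0,7] → 2·7 = 14.
|P∩Q∩R| = 0.5952.
|P ∪ Q ∪ R| = 139.5 − 25.1667 + 0.5952 = 114.93.

114.93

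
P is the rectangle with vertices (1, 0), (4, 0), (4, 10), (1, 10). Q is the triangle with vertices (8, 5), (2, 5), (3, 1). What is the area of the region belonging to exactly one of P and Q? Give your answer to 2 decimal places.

|P| = 30, |Q| = 12, |P∩Q| = 5.6.
|P △ Q| = |P| + |Q| − 2·|P∩Q| = 30 + 12 − 11.2 = 30.80.

30.80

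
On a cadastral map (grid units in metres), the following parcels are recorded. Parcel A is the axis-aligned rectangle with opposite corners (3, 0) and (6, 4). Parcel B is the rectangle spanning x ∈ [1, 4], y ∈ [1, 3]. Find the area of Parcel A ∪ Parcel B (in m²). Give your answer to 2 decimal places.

By inclusion–exclusion:
Individual areas: |Parcel A| = 12, |Parcel B| = 6.
|Parcel A∩Parcel B|: x∈[3,4], y∈[1,3] → 1·2 = 2.
|Parcel A ∪ Parcel B| = 18 − 2 = 16.00.

16.00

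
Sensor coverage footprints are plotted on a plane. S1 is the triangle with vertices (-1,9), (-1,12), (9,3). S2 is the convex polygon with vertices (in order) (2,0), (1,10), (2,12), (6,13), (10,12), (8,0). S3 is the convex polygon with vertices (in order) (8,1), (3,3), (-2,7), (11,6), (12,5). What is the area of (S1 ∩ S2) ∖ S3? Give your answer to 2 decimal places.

|S1 ∩ S2| = 9.306.
|(S1 ∩ S2) ∩ S3| = 3.4359.
|(S1 ∩ S2) ∖ S3| = 9.306 − 3.4359 = 5.87.

5.87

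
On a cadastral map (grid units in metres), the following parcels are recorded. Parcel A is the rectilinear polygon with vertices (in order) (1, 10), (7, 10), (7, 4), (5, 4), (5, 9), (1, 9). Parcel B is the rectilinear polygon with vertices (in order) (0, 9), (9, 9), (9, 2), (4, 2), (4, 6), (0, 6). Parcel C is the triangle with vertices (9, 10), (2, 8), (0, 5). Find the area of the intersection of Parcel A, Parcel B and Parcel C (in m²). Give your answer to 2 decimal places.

The intersection is the polygon with vertices (5,8.857), (5.5,9), (7,9), (7,8.889), (5,7.778).
By the shoelace formula its area is 1.30.

1.30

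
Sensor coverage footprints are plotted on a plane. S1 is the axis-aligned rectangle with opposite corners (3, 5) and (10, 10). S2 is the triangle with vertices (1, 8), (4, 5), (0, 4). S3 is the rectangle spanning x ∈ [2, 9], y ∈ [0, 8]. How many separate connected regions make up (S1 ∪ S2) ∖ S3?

2

(S1 ∪ S2) ∖ S3 splits into 2 disjoint pieces (area 17, area 5).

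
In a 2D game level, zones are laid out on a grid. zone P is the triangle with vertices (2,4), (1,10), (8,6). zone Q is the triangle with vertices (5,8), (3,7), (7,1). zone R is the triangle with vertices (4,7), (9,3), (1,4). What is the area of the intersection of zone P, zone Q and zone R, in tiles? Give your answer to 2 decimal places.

2.60

The intersection is the polygon with vertices (5.783,5.261), (4.455,4.818), (3.4,6.4), (4,7), (5.667,5.667).
By the shoelace formula its area is 2.60.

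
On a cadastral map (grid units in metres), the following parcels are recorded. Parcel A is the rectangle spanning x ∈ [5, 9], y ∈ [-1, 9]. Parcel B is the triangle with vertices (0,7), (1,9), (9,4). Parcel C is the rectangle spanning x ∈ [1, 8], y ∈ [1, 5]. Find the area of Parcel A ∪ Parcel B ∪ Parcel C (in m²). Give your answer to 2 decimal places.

64.17

By inclusion–exclusion:
Individual areas: |Parcel A| = 40, |Parcel B| = 10.5, |Parcel C| = 28.
|Parcel A∩Parcel B| = 2.3333.
|Parcel A∩Parcel C|: x∈[5,8], y∈[1,5] → 3·4 = 12.
|Parcel B∩Parcel C| = 0.5542.
|Parcel A∩Parcel B∩Parcel C| = 0.5542.
|Parcel A ∪ Parcel B ∪ Parcel C| = 78.5 − 14.8875 + 0.5542 = 64.17.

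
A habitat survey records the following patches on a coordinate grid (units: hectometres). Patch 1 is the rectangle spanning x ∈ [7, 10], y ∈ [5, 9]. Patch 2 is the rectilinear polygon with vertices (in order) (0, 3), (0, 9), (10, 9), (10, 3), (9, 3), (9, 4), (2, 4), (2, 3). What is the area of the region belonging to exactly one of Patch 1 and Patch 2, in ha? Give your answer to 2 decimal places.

|Patch 1| = 12, |Patch 2| = 53, |Patch 1∩Patch 2| = 12.
|Patch 1 △ Patch 2| = |Patch 1| + |Patch 2| − 2·|Patch 1∩Patch 2| = 12 + 53 − 24 = 41.00.

41.00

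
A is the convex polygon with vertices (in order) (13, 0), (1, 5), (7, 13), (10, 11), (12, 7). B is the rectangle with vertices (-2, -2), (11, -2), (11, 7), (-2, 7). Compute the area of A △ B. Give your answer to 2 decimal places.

|A| = 81.5, |B| = 117, |A∩B| = 39.3333.
|A △ B| = |A| + |B| − 2·|A∩B| = 81.5 + 117 − 78.6667 = 119.83.

119.83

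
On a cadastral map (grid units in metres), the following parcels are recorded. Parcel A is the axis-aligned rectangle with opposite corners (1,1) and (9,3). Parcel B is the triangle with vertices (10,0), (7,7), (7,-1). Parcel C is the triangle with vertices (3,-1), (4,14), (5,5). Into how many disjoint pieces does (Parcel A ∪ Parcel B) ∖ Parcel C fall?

(Parcel A ∪ Parcel B) ∖ Parcel C splits into 2 disjoint pieces (area 18.0952, area 4.4).

2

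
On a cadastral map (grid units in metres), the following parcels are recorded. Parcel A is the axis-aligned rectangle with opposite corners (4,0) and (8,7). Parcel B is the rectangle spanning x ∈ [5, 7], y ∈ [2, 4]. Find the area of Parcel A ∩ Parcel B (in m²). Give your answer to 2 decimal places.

|Parcel A∩Parcel B|: x∈[5,7], y∈[2,4] → 2·2 = 4.

4.00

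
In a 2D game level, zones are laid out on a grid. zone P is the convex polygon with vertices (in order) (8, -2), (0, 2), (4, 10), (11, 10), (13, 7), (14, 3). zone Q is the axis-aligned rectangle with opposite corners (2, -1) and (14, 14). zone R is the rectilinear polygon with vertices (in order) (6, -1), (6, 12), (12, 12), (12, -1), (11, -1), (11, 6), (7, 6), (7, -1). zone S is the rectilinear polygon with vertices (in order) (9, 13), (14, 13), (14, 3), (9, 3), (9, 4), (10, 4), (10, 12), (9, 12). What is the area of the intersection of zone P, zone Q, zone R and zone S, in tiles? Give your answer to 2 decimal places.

10.25

The intersection is the polygon with vertices (12,8.5), (12,3), (11,3), (11,6), (10,6), (10,10), (11,10).
By the shoelace formula its area is 10.25.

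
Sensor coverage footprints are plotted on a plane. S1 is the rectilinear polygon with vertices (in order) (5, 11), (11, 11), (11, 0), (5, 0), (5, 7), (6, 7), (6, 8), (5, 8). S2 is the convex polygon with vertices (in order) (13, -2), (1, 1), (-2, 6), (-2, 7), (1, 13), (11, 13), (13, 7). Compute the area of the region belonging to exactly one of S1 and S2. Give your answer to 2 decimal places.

|S1| = 65, |S2| = 175.5, |S1∩S2| = 65.
|S1 △ S2| = |S1| + |S2| − 2·|S1∩S2| = 65 + 175.5 − 130 = 110.50.

110.50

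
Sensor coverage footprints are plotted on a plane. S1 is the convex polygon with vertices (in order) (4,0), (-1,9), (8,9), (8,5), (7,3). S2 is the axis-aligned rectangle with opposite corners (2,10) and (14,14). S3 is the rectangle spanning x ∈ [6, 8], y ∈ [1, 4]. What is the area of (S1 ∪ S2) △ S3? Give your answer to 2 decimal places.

|S1 ∪ S2| = 98.
|(S1 ∪ S2) ∩ S3| = 1.75.
|(S1 ∪ S2) △ S3| = 98 + 6 − 3.5 = 100.50.

100.50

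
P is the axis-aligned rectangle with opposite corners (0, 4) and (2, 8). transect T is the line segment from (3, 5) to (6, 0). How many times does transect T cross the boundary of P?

0

The segment lies entirely outside P and never meets its boundary.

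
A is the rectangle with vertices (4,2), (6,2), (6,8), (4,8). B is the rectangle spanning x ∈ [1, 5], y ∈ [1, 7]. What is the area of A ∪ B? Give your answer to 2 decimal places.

31.00

By inclusion–exclusion:
Individual areas: |A| = 12, |B| = 24.
|A∩B|: x∈[4,5], y∈[2,7] → 1·5 = 5.
|A ∪ B| = 36 − 5 = 31.00.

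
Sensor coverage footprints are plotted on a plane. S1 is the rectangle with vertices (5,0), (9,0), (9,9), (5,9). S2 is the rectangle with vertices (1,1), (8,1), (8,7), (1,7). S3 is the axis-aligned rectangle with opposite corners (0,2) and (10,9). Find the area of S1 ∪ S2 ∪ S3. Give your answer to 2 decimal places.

82.00

By inclusion–exclusion:
Individual areas: |S1| = 36, |S2| = 42, |S3| = 70.
|S1∩S2|: x∈[5,8], y∈[1,7] → 3·6 = 18.
|S1∩S3|: x∈[5,9], y∈[2,9] → 4·7 = 28.
|S2∩S3|: x∈[1,8], y∈[2,7] → 7·5 = 35.
|S1∩S2∩S3| = 15.
|S1 ∪ S2 ∪ S3| = 148 − 81 + 15 = 82.00.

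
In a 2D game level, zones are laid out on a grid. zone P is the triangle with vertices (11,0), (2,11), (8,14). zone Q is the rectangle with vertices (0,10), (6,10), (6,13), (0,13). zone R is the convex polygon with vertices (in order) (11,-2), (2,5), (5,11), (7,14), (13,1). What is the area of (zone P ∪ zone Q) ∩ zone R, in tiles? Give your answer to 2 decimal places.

The region (zone P ∪ zone Q) ∩ zone R is the polygon with vertices (7.188,13.594), (8.867,9.956), (11,0), (3.862,8.724), (5,11), (6.5,13.25).
By the shoelace formula its area is 37.89.

37.89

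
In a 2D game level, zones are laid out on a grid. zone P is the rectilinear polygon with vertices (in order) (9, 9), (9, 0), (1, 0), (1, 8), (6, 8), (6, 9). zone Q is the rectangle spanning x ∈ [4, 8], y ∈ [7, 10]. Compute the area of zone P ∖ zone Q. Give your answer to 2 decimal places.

61.00

|zone P| = 67, |zone P∩zone Q| = 6.
|zone P ∖ zone Q| = |zone P| − |zone P∩zone Q| = 67 − 6 = 61.00.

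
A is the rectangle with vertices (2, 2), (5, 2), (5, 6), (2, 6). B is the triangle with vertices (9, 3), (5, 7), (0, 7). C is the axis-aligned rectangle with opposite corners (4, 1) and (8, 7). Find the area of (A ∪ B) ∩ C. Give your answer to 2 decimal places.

The region (A ∪ B) ∩ C is the polygon with vertices (4,2), (4,7), (5,7), (8,4), (8,3.444), (5,4.778), (5,2).
By the shoelace formula its area is 9.17.

9.17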